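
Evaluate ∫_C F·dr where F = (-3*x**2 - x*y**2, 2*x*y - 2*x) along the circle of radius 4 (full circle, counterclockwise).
-32*pi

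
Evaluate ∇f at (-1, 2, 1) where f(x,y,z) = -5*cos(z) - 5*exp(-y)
(0, 5*exp(-2), 5*sin(1))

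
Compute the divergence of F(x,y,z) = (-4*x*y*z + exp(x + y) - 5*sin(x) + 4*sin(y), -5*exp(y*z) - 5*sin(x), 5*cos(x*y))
-4*y*z - 5*z*exp(y*z) + exp(x + y) - 5*cos(x)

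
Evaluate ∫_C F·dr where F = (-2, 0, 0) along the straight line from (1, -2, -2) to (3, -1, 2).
-4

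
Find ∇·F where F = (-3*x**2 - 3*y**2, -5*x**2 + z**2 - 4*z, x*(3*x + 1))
-6*x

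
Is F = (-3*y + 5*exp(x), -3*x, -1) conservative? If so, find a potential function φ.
Yes, F is conservative. φ = -3*x*y - z + 5*exp(x)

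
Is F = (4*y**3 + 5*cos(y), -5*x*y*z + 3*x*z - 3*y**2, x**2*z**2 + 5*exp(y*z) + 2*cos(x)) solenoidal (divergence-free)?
No, ∇·F = 2*x**2*z - 5*x*z + 5*y*exp(y*z) - 6*y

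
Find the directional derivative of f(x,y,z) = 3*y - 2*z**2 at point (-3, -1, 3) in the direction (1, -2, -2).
6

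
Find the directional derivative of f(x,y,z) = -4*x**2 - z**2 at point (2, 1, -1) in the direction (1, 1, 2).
-2*sqrt(6)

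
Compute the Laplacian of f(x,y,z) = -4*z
0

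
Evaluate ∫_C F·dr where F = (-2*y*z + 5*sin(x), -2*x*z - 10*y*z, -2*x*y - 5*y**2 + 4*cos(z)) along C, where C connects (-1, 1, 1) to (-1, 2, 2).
-29 - 4*sin(1) + 4*sin(2)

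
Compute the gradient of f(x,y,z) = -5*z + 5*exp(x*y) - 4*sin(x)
(5*y*exp(x*y) - 4*cos(x), 5*x*exp(x*y), -5)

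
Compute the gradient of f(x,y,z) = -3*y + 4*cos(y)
(0, -4*sin(y) - 3, 0)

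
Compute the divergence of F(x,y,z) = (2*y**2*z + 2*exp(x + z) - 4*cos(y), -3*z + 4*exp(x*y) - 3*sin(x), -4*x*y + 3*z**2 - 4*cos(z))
4*x*exp(x*y) + 6*z + 2*exp(x + z) + 4*sin(z)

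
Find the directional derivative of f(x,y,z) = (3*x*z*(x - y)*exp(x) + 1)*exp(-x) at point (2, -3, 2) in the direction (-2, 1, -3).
sqrt(14)*(1 - 93*exp(2))*exp(-2)/7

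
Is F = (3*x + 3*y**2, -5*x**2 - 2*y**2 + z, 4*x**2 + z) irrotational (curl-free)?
No, ∇×F = (-1, -8*x, -10*x - 6*y)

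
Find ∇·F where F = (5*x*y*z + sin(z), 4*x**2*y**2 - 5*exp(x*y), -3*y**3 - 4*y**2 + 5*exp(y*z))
8*x**2*y - 5*x*exp(x*y) + 5*y*z + 5*y*exp(y*z)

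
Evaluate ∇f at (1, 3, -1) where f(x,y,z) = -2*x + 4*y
(-2, 4, 0)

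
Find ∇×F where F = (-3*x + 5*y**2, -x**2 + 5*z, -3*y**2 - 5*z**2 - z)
(-6*y - 5, 0, -2*x - 10*y)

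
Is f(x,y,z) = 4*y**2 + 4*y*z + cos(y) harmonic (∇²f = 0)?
No, ∇²f = 8 - cos(y)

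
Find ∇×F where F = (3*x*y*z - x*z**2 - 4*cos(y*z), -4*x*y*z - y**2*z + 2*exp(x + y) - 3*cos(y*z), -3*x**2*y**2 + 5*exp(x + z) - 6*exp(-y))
((y*(-6*x**2 + 4*x + y - 3*sin(y*z))*exp(y) + 6)*exp(-y), 6*x*y**2 + 3*x*y - 2*x*z + 4*y*sin(y*z) - 5*exp(x + z), -3*x*z - 4*y*z - 4*z*sin(y*z) + 2*exp(x + y))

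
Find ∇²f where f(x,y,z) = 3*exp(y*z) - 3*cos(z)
3*y**2*exp(y*z) + 3*z**2*exp(y*z) + 3*cos(z)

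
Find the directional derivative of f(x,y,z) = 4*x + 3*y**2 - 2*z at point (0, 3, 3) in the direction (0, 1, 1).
8*sqrt(2)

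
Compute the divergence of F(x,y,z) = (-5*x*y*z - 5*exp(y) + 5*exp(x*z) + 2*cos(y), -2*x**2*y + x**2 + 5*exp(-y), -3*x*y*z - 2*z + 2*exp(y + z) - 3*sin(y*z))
-2*x**2 - 3*x*y - 5*y*z - 3*y*cos(y*z) + 5*z*exp(x*z) + 2*exp(y + z) - 2 - 5*exp(-y)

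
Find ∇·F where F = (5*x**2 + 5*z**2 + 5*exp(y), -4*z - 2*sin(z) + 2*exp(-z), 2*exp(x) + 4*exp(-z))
10*x - 4*exp(-z)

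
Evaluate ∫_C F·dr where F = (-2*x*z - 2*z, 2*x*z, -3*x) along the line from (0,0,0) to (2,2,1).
-5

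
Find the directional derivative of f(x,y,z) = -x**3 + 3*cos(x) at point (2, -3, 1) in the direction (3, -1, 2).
-9*sqrt(14)*(sin(2) + 4)/14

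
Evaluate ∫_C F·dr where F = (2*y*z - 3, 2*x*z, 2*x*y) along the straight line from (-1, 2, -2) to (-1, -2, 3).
4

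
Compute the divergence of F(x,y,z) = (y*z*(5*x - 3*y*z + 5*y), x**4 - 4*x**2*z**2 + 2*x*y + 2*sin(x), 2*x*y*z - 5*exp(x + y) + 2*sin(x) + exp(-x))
2*x*y + 2*x + 5*y*z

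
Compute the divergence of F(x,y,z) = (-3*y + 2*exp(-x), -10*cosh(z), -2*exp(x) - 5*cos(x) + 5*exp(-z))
-5*exp(-z) - 2*exp(-x)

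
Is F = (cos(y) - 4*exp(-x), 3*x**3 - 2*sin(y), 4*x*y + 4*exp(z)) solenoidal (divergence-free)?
No, ∇·F = 4*exp(z) - 2*cos(y) + 4*exp(-x)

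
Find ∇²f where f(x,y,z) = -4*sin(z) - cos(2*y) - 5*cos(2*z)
4*sin(z) + 4*cos(2*y) + 20*cos(2*z)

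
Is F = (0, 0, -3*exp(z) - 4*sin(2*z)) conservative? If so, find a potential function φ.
Yes, F is conservative. φ = -3*exp(z) + 2*cos(2*z)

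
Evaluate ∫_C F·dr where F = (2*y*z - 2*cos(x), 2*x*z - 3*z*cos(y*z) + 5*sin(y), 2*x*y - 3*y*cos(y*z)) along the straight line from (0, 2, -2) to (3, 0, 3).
-5 + 5*cos(2) - 2*sin(3) - 3*sin(4)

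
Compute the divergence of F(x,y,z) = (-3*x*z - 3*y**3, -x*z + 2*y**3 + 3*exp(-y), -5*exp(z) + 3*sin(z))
6*y**2 - 3*z - 5*exp(z) + 3*cos(z) - 3*exp(-y)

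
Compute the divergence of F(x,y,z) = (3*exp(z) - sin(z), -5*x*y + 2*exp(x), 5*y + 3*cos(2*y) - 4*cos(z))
-5*x + 4*sin(z)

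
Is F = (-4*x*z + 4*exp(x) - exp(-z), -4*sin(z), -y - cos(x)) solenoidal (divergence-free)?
No, ∇·F = -4*z + 4*exp(x)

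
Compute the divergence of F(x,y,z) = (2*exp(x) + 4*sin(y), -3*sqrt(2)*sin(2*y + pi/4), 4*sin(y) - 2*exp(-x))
2*exp(x) - 6*sqrt(2)*cos(2*y + pi/4)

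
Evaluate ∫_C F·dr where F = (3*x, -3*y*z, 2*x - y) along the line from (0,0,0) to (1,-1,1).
2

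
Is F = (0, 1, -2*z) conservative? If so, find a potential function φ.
Yes, F is conservative. φ = y - z**2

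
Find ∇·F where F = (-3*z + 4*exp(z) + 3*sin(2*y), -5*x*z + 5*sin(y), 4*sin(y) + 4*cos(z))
-4*sin(z) + 5*cos(y)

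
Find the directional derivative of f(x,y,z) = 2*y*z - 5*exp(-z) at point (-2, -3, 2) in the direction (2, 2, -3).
sqrt(17)*(-15 + 26*exp(2))*exp(-2)/17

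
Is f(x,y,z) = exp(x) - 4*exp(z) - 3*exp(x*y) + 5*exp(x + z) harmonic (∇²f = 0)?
No, ∇²f = -3*x**2*exp(x*y) - 3*y**2*exp(x*y) + exp(x) - 4*exp(z) + 10*exp(x + z)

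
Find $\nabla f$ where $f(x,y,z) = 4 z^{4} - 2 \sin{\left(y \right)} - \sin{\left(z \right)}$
(0, -2*cos(y), 16*z**3 - cos(z))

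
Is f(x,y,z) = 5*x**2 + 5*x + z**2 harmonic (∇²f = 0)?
No, ∇²f = 12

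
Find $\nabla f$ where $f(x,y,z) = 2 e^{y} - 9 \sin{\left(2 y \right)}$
(0, 2*exp(y) - 18*cos(2*y), 0)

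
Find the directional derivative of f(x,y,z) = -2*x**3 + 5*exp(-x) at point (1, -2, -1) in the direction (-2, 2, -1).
10*exp(-1)/3 + 4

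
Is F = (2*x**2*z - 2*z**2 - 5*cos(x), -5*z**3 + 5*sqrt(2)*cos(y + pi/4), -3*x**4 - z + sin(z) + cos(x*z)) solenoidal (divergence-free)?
No, ∇·F = 4*x*z - x*sin(x*z) + 5*sin(x) - 5*sqrt(2)*sin(y + pi/4) + cos(z) - 1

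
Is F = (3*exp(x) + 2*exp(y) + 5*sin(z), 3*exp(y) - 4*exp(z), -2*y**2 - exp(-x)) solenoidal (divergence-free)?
No, ∇·F = 3*exp(x) + 3*exp(y)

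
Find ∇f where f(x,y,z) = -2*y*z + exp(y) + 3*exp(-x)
(-3*exp(-x), -2*z + exp(y), -2*y)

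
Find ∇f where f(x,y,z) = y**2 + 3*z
(0, 2*y, 3)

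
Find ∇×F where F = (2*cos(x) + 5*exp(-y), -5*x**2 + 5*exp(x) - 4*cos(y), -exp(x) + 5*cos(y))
(-5*sin(y), exp(x), -10*x + 5*exp(x) + 5*exp(-y))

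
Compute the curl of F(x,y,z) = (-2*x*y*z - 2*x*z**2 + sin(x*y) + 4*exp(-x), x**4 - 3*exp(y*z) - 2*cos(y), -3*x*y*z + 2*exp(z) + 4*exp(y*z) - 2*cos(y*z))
(-3*x*z + 3*y*exp(y*z) + 4*z*exp(y*z) + 2*z*sin(y*z), -2*x*y - 4*x*z + 3*y*z, x*(4*x**2 + 2*z - cos(x*y)))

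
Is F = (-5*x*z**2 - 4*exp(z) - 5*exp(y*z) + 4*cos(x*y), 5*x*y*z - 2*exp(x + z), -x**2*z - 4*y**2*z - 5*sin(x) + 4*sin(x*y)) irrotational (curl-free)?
No, ∇×F = (-5*x*y + 4*x*cos(x*y) - 8*y*z + 2*exp(x + z), -8*x*z - 5*y*exp(y*z) - 4*y*cos(x*y) - 4*exp(z) + 5*cos(x), 4*x*sin(x*y) + 5*y*z + 5*z*exp(y*z) - 2*exp(x + z))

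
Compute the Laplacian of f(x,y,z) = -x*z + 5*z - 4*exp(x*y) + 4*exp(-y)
-4*x**2*exp(x*y) - 4*y**2*exp(x*y) + 4*exp(-y)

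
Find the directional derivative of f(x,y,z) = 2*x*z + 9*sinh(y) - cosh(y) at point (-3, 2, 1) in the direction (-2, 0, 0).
-2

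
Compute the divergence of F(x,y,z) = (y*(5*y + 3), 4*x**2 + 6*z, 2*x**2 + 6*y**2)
0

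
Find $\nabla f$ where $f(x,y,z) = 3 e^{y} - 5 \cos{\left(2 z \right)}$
(0, 3*exp(y), 10*sin(2*z))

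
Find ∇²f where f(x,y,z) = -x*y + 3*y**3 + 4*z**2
18*y + 8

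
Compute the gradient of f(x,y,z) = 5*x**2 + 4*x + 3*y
(10*x + 4, 3, 0)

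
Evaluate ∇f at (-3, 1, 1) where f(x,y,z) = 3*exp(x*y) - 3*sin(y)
(3*exp(-3), -3*cos(1) - 9*exp(-3), 0)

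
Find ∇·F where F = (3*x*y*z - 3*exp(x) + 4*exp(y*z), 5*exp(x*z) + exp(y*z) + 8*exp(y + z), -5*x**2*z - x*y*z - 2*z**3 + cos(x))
-5*x**2 - x*y + 3*y*z - 6*z**2 + z*exp(y*z) - 3*exp(x) + 8*exp(y + z)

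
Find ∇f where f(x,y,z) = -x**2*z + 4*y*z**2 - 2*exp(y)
(-2*x*z, 4*z**2 - 2*exp(y), -x**2 + 8*y*z)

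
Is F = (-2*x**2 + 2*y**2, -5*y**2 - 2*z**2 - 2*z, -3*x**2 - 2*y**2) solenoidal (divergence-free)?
No, ∇·F = -4*x - 10*y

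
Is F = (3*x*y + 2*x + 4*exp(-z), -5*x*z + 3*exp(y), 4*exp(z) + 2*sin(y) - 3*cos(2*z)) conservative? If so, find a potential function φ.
No, ∇×F = (5*x + 2*cos(y), -4*exp(-z), -3*x - 5*z) ≠ 0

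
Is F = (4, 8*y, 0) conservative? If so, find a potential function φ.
Yes, F is conservative. φ = 4*x + 4*y**2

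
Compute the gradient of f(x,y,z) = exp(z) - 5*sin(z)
(0, 0, exp(z) - 5*cos(z))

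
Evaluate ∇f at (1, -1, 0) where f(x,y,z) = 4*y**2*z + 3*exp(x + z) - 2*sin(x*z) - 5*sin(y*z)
(3*E, 0, 7 + 3*E)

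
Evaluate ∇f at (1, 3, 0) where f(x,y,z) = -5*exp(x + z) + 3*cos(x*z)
(-5*E, 0, -5*E)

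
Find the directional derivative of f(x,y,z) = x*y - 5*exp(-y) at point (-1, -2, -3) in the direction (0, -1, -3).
sqrt(10)*(1 - 5*exp(2))/10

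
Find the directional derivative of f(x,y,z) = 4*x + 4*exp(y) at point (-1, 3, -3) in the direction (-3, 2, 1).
2*sqrt(14)*(-3 + 2*exp(3))/7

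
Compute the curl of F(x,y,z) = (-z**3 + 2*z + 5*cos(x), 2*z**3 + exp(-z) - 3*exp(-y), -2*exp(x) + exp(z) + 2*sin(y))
(-6*z**2 + 2*cos(y) + exp(-z), -3*z**2 + 2*exp(x) + 2, 0)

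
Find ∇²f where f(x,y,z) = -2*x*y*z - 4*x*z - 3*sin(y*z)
3*(y**2 + z**2)*sin(y*z)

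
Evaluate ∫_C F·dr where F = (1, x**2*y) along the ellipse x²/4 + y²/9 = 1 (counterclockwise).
0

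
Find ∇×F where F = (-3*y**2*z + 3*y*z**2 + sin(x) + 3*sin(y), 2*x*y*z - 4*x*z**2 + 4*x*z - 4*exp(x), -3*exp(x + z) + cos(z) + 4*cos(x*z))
(2*x*(-y + 4*z - 2), -3*y**2 + 6*y*z + 4*z*sin(x*z) + 3*exp(x + z), 8*y*z - 7*z**2 + 4*z - 4*exp(x) - 3*cos(y))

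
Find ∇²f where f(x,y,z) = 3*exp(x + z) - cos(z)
6*exp(x + z) + cos(z)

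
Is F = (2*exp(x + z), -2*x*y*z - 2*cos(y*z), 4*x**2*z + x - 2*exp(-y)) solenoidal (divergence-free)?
No, ∇·F = 4*x**2 - 2*x*z + 2*z*sin(y*z) + 2*exp(x + z)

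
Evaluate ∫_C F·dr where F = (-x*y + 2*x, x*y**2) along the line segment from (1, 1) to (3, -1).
22/3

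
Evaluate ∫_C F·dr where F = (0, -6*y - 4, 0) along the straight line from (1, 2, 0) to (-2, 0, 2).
20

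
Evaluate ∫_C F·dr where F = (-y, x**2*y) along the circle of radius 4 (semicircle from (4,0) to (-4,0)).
8*pi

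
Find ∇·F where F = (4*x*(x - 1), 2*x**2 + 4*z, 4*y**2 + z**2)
8*x + 2*z - 4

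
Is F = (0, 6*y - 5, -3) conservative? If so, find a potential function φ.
Yes, F is conservative. φ = 3*y**2 - 5*y - 3*z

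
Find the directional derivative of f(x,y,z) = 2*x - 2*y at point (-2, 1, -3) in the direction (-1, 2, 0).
-6*sqrt(5)/5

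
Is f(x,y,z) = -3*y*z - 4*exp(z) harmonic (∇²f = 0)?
No, ∇²f = -4*exp(z)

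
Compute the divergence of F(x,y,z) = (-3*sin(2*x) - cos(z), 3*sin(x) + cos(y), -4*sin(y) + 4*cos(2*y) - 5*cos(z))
-sin(y) + 5*sin(z) - 6*cos(2*x)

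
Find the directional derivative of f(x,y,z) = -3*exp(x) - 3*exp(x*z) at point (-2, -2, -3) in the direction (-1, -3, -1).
3*sqrt(11)*(1 - 5*exp(8))*exp(-2)/11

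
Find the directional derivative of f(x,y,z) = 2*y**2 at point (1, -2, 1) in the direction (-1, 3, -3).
-24*sqrt(19)/19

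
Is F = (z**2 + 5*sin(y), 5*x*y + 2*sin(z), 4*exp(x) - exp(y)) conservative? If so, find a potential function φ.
No, ∇×F = (-exp(y) - 2*cos(z), 2*z - 4*exp(x), 5*y - 5*cos(y)) ≠ 0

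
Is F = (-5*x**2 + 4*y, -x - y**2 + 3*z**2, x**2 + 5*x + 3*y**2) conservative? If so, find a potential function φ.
No, ∇×F = (6*y - 6*z, -2*x - 5, -5) ≠ 0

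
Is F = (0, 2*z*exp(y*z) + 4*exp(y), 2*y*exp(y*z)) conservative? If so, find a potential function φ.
Yes, F is conservative. φ = 4*exp(y) + 2*exp(y*z)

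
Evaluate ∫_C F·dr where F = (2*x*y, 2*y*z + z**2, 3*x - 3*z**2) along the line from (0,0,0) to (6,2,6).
-74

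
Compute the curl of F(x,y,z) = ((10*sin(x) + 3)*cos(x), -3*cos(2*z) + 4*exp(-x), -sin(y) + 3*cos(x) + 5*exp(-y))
(-6*sin(2*z) - cos(y) - 5*exp(-y), 3*sin(x), -4*exp(-x))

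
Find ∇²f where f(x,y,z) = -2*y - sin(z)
sin(z)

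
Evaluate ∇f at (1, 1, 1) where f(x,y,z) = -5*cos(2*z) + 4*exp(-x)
(-4*exp(-1), 0, 10*sin(2))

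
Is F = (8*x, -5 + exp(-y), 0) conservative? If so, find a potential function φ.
Yes, F is conservative. φ = 4*x**2 - 5*y - exp(-y)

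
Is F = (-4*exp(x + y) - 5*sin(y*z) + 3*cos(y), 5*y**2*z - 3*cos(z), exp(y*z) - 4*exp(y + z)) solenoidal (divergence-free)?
No, ∇·F = 10*y*z + y*exp(y*z) - 4*exp(x + y) - 4*exp(y + z)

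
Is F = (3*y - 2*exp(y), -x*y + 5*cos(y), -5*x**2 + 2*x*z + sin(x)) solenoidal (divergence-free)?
No, ∇·F = x - 5*sin(y)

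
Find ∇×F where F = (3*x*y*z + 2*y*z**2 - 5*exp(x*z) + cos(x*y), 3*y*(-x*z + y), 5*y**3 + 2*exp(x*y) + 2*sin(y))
(3*x*y + 2*x*exp(x*y) + 15*y**2 + 2*cos(y), 3*x*y - 5*x*exp(x*z) + 4*y*z - 2*y*exp(x*y), -3*x*z + x*sin(x*y) - 3*y*z - 2*z**2)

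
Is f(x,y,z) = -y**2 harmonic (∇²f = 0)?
No, ∇²f = -2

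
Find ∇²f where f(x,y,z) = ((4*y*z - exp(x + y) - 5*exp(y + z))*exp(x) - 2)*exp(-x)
2*(-exp(2*x + y) - 5*exp(x + y + z) - 1)*exp(-x)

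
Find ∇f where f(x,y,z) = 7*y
(0, 7, 0)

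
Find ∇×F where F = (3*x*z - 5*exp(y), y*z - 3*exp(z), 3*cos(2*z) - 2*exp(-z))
(-y + 3*exp(z), 3*x, 5*exp(y))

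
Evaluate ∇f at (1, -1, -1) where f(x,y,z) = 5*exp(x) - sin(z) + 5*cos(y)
(5*E, 5*sin(1), -cos(1))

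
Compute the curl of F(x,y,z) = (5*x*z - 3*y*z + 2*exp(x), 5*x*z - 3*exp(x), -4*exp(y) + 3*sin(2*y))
(-5*x - 4*exp(y) + 6*cos(2*y), 5*x - 3*y, 8*z - 3*exp(x))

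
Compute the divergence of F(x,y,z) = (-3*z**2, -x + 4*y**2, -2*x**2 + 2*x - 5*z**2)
8*y - 10*z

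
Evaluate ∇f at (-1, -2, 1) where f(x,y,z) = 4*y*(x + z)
(-8, 0, -8)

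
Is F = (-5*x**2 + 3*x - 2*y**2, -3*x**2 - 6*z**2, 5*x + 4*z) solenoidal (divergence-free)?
No, ∇·F = 7 - 10*x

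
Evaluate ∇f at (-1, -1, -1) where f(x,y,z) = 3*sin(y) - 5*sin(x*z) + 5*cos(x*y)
(5*sqrt(2)*sin(pi/4 + 1), 3*cos(1) + 5*sin(1), 5*cos(1))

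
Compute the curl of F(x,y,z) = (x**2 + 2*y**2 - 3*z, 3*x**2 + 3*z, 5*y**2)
(10*y - 3, -3, 6*x - 4*y)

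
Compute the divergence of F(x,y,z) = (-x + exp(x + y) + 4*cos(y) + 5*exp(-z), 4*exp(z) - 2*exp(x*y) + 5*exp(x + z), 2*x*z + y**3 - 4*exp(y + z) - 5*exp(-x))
-2*x*exp(x*y) + 2*x + exp(x + y) - 4*exp(y + z) - 1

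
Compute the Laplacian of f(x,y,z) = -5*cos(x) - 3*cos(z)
5*cos(x) + 3*cos(z)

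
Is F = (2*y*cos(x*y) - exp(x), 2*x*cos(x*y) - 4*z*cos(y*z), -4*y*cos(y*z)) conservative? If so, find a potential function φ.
Yes, F is conservative. φ = -exp(x) + 2*sin(x*y) - 4*sin(y*z)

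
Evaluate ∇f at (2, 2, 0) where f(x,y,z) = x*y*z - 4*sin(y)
(0, -4*cos(2), 4)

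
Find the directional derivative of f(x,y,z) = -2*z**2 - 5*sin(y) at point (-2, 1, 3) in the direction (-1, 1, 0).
-5*sqrt(2)*cos(1)/2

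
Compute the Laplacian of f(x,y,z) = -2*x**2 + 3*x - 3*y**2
-10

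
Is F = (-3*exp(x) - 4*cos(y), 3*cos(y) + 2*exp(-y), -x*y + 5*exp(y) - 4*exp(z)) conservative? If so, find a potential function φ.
No, ∇×F = (-x + 5*exp(y), y, -4*sin(y)) ≠ 0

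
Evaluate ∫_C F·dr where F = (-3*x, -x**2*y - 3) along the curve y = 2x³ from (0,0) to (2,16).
-438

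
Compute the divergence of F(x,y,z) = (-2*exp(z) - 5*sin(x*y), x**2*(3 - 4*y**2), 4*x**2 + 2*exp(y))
-y*(8*x**2 + 5*cos(x*y))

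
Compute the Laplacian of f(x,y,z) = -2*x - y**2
-2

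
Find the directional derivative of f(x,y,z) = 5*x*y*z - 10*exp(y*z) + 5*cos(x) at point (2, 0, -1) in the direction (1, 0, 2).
-sqrt(5)*sin(2)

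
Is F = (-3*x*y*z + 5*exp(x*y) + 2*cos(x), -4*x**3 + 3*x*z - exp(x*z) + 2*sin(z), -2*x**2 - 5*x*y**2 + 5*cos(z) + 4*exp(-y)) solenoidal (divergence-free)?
No, ∇·F = -3*y*z + 5*y*exp(x*y) - 2*sin(x) - 5*sin(z)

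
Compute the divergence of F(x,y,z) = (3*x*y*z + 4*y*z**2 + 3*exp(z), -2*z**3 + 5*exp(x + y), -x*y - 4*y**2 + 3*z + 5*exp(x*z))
5*x*exp(x*z) + 3*y*z + 5*exp(x + y) + 3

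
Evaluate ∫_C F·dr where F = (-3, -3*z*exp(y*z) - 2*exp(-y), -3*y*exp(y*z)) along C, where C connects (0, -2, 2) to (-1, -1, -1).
-2*exp(2) - E + 3*exp(-4) + 3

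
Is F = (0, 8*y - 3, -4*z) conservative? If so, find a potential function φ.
Yes, F is conservative. φ = 4*y**2 - 3*y - 2*z**2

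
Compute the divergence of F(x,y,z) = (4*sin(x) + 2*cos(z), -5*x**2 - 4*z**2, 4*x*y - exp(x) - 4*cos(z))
4*sin(z) + 4*cos(x)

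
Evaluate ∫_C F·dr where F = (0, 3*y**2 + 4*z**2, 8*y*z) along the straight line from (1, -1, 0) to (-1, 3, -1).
40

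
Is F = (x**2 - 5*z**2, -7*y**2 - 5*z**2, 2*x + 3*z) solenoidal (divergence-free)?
No, ∇·F = 2*x - 14*y + 3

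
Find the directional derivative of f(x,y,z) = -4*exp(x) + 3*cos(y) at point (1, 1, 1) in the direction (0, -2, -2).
3*sqrt(2)*sin(1)/2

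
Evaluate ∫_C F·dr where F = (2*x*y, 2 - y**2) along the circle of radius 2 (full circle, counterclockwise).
0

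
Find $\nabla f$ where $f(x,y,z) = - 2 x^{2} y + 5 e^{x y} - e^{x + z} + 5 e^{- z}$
(-4*x*y + 5*y*exp(x*y) - exp(x + z), x*(-2*x + 5*exp(x*y)), (-exp(x + 2*z) - 5)*exp(-z))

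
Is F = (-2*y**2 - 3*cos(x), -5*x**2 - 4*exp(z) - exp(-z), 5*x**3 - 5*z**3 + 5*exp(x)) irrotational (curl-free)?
No, ∇×F = (4*exp(z) - exp(-z), -15*x**2 - 5*exp(x), -10*x + 4*y)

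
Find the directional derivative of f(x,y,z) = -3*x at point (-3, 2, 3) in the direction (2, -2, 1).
-2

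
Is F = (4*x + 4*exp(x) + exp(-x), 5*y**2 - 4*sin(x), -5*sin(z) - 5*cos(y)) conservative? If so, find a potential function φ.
No, ∇×F = (5*sin(y), 0, -4*cos(x)) ≠ 0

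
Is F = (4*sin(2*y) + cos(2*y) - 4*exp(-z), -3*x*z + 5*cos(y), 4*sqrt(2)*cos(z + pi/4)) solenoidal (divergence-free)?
No, ∇·F = -5*sin(y) - 4*sqrt(2)*sin(z + pi/4)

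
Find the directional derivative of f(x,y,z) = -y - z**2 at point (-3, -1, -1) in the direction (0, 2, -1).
-4*sqrt(5)/5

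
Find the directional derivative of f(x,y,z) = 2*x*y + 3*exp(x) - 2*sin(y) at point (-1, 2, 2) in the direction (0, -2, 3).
4*sqrt(13)*(cos(2) + 1)/13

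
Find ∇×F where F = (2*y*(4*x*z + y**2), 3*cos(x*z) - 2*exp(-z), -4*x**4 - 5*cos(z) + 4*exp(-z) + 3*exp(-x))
(3*x*sin(x*z) - 2*exp(-z), 16*x**3 + 8*x*y + 3*exp(-x), -8*x*z - 6*y**2 - 3*z*sin(x*z))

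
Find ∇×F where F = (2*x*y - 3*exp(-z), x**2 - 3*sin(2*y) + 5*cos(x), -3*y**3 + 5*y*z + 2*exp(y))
(-9*y**2 + 5*z + 2*exp(y), 3*exp(-z), -5*sin(x))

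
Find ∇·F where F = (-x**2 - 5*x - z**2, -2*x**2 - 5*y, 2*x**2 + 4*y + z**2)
-2*x + 2*z - 10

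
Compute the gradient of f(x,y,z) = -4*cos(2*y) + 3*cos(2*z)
(0, 8*sin(2*y), -6*sin(2*z))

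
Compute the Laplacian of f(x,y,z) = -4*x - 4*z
0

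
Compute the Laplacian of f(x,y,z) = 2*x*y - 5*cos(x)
5*cos(x)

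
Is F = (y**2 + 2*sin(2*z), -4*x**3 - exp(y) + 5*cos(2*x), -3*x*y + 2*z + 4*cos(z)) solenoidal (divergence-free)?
No, ∇·F = -exp(y) - 4*sin(z) + 2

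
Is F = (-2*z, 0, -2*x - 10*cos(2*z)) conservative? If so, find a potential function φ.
Yes, F is conservative. φ = -2*x*z - 5*sin(2*z)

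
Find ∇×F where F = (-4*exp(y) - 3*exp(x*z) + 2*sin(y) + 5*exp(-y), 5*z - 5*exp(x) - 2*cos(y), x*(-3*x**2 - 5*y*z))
(-5*x*z - 5, 9*x**2 - 3*x*exp(x*z) + 5*y*z, -5*exp(x) + 4*exp(y) - 2*cos(y) + 5*exp(-y))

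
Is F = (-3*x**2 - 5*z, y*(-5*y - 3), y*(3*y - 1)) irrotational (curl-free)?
No, ∇×F = (6*y - 1, -5, 0)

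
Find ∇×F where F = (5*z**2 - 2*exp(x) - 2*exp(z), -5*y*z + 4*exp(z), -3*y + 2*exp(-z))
(5*y - 4*exp(z) - 3, 10*z - 2*exp(z), 0)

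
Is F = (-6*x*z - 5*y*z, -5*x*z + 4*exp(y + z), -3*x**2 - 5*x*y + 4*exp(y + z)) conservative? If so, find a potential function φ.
Yes, F is conservative. φ = -3*x**2*z - 5*x*y*z + 4*exp(y + z)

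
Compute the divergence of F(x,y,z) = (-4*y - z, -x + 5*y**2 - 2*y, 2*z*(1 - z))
10*y - 4*z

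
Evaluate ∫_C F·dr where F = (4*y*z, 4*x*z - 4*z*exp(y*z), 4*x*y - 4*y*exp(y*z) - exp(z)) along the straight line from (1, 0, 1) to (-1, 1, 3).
-5*exp(3) - 8 + E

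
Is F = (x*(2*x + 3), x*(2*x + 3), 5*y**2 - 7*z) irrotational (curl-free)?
No, ∇×F = (10*y, 0, 4*x + 3)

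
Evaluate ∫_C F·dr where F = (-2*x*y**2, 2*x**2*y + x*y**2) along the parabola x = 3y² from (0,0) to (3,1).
-12/5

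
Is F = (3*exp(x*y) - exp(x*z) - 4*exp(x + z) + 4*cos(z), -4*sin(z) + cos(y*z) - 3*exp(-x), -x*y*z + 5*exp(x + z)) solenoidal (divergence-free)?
No, ∇·F = -x*y + 3*y*exp(x*y) - z*exp(x*z) - z*sin(y*z) + exp(x + z)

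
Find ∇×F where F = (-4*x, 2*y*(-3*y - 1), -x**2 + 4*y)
(4, 2*x, 0)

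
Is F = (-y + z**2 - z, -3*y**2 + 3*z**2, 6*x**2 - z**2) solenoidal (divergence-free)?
No, ∇·F = -6*y - 2*z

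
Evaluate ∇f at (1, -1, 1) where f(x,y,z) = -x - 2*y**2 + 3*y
(-1, 7, 0)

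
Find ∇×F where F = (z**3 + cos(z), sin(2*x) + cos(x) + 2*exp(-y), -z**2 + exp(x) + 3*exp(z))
(0, 3*z**2 - exp(x) - sin(z), -sin(x) + 2*cos(2*x))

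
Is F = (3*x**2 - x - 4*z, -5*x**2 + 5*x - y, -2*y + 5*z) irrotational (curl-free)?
No, ∇×F = (-2, -4, 5 - 10*x)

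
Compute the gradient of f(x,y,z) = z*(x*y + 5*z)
(y*z, x*z, x*y + 10*z)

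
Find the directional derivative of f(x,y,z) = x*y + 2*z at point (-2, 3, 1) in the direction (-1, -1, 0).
-sqrt(2)/2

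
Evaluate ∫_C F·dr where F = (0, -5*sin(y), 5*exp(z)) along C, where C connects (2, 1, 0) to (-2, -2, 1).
-5 - 5*cos(1) + 5*cos(2) + 5*E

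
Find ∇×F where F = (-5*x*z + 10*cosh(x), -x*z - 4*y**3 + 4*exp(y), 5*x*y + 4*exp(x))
(6*x, -5*x - 5*y - 4*exp(x), -z)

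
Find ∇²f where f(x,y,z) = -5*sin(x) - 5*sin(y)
5*sin(x) + 5*sin(y)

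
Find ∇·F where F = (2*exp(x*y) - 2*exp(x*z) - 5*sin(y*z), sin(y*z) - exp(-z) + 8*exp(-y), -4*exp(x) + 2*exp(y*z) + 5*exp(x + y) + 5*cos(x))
2*y*exp(x*y) + 2*y*exp(y*z) - 2*z*exp(x*z) + z*cos(y*z) - 8*exp(-y)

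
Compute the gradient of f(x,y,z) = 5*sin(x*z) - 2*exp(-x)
(5*z*cos(x*z) + 2*exp(-x), 0, 5*x*cos(x*z))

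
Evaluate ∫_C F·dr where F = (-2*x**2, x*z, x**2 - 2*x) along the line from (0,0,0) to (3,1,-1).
-19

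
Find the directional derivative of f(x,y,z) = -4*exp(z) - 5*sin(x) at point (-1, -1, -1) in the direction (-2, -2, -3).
2*sqrt(17)*(6 + 5*E*cos(1))*exp(-1)/17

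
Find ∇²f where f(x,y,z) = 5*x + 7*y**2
14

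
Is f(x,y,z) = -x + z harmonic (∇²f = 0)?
Yes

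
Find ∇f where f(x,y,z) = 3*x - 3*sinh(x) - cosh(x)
(-sinh(x) - 3*cosh(x) + 3, 0, 0)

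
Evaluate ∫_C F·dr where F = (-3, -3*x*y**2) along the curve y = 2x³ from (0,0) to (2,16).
-36894/5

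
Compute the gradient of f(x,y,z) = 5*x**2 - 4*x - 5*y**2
(10*x - 4, -10*y, 0)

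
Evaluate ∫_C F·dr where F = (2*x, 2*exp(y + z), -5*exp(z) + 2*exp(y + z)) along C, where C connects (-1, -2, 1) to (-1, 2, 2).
(-2 + (-5*E + 5 + 2*exp(3))*exp(2))*exp(-1)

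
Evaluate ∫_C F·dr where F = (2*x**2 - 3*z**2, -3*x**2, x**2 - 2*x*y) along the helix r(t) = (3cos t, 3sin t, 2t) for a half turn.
-180 + 9*pi + 36*pi**2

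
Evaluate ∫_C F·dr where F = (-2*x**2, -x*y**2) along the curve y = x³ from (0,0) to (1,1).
-29/30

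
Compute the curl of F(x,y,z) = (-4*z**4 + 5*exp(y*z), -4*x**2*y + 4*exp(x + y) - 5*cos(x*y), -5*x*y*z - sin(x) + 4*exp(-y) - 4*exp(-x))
(-5*x*z - 4*exp(-y), 5*y*z + 5*y*exp(y*z) - 16*z**3 + cos(x) - 4*exp(-x), -8*x*y + 5*y*sin(x*y) - 5*z*exp(y*z) + 4*exp(x + y))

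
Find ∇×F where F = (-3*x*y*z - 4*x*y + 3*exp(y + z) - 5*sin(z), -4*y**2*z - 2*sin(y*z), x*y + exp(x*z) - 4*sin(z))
(x + 4*y**2 + 2*y*cos(y*z), -3*x*y - y - z*exp(x*z) + 3*exp(y + z) - 5*cos(z), 3*x*z + 4*x - 3*exp(y + z))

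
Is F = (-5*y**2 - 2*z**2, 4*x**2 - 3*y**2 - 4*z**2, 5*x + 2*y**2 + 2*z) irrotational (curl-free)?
No, ∇×F = (4*y + 8*z, -4*z - 5, 8*x + 10*y)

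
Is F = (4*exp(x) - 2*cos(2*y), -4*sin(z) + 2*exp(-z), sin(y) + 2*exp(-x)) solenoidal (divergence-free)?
No, ∇·F = 4*exp(x)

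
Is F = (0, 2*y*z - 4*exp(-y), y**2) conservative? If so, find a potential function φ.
Yes, F is conservative. φ = y**2*z + 4*exp(-y)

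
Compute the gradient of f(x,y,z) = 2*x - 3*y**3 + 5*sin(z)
(2, -9*y**2, 5*cos(z))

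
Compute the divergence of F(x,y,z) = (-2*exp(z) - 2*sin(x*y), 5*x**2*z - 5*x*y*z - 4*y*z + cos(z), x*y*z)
x*y - 5*x*z - 2*y*cos(x*y) - 4*z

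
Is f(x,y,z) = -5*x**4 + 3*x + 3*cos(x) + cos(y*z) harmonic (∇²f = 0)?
No, ∇²f = -60*x**2 - y**2*cos(y*z) - z**2*cos(y*z) - 3*cos(x)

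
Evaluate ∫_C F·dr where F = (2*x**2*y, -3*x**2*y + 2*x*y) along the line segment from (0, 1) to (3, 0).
23/4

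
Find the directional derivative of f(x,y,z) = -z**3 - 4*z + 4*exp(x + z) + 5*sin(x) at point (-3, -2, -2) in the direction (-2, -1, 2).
-32/3 - 10*cos(3)/3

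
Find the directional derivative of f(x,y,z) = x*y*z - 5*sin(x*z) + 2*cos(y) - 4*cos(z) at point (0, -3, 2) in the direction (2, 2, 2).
2*sqrt(3)*(-8 + sin(3) + 2*sin(2))/3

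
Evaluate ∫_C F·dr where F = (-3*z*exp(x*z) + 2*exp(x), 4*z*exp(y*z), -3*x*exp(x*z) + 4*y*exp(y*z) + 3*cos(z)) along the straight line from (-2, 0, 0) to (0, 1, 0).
2 - 2*exp(-2)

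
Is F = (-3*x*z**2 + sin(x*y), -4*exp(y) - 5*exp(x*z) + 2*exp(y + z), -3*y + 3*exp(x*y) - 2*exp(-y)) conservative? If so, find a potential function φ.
No, ∇×F = (3*x*exp(x*y) + 5*x*exp(x*z) - 2*exp(y + z) - 3 + 2*exp(-y), -6*x*z - 3*y*exp(x*y), -x*cos(x*y) - 5*z*exp(x*z)) ≠ 0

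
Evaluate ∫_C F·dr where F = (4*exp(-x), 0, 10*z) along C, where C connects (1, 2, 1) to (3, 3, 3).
-4*exp(-3) + 4*exp(-1) + 40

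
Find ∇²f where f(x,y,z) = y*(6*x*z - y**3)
-12*y**2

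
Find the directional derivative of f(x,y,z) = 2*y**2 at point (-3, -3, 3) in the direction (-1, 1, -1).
-4*sqrt(3)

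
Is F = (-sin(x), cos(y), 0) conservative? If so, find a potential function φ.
Yes, F is conservative. φ = sin(y) + cos(x)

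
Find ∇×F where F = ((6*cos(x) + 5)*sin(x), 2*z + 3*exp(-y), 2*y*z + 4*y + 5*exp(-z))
(2*z + 2, 0, 0)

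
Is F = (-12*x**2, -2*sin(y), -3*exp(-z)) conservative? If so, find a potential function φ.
Yes, F is conservative. φ = -4*x**3 + 2*cos(y) + 3*exp(-z)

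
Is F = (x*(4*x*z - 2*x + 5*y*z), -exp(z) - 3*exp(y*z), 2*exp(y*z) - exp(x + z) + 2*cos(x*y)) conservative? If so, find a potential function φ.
No, ∇×F = (-2*x*sin(x*y) + 3*y*exp(y*z) + 2*z*exp(y*z) + exp(z), x*(4*x + 5*y) + 2*y*sin(x*y) + exp(x + z), -5*x*z) ≠ 0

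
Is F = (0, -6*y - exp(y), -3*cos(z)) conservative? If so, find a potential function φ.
Yes, F is conservative. φ = -3*y**2 - exp(y) - 3*sin(z)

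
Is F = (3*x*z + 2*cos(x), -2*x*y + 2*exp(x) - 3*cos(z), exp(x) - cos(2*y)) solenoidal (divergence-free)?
No, ∇·F = -2*x + 3*z - 2*sin(x)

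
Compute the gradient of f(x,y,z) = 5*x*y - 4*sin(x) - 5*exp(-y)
(5*y - 4*cos(x), 5*x + 5*exp(-y), 0)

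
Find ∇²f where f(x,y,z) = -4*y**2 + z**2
-6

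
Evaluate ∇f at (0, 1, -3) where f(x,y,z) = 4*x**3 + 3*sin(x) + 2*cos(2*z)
(3, 0, 4*sin(6))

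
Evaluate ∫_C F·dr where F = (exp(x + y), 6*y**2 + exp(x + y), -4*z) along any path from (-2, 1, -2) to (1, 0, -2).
-2 + 2*sinh(1)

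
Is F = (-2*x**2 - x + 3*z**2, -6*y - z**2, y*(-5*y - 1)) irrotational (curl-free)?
No, ∇×F = (-10*y + 2*z - 1, 6*z, 0)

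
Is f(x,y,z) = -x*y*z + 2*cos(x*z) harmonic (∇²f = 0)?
No, ∇²f = -2*(x**2 + z**2)*cos(x*z)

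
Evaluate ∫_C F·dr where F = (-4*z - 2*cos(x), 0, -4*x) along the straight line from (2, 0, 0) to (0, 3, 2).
2*sin(2)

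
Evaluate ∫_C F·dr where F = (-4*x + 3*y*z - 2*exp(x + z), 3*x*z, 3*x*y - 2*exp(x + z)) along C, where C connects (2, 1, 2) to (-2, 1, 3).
-30 - 2*E + 2*exp(4)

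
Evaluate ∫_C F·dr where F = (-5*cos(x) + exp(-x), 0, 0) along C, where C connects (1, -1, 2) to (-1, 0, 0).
-E + exp(-1) + 10*sin(1)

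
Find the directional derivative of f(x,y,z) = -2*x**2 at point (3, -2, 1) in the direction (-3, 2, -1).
18*sqrt(14)/7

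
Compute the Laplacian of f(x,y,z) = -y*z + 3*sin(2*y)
-12*sin(2*y)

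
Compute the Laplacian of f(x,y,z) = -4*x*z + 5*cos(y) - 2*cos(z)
-5*cos(y) + 2*cos(z)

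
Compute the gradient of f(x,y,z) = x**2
(2*x, 0, 0)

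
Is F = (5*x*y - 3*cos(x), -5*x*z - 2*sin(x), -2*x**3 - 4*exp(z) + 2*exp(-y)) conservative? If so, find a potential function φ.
No, ∇×F = (5*x - 2*exp(-y), 6*x**2, -5*x - 5*z - 2*cos(x)) ≠ 0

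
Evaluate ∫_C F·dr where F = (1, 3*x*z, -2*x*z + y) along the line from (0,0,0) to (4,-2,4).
-224/3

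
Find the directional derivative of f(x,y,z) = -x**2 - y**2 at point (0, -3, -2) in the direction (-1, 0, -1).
0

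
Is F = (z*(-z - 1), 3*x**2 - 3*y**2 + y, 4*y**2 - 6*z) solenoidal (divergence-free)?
No, ∇·F = -6*y - 5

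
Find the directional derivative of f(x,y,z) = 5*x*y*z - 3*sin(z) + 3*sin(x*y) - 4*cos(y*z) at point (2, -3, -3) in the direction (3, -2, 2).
3*sqrt(17)*(-13*cos(6) - 2*cos(3) + 45)/17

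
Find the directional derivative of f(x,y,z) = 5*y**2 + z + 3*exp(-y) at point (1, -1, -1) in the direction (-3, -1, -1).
3*sqrt(11)*(E + 3)/11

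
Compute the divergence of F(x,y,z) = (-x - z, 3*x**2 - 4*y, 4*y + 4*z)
-1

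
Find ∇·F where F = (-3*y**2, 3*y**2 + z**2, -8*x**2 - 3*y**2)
6*y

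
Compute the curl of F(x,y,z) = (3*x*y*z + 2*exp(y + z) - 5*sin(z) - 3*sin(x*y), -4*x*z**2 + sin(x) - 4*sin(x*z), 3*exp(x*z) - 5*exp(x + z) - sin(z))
(4*x*(2*z + cos(x*z)), 3*x*y - 3*z*exp(x*z) + 5*exp(x + z) + 2*exp(y + z) - 5*cos(z), -3*x*z + 3*x*cos(x*y) - 4*z**2 - 4*z*cos(x*z) - 2*exp(y + z) + cos(x))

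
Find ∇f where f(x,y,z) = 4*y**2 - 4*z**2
(0, 8*y, -8*z)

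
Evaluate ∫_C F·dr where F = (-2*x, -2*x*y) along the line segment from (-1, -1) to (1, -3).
-4/3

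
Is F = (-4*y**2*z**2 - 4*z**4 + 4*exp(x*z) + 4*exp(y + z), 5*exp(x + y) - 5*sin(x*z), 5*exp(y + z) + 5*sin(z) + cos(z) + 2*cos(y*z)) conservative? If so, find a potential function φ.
No, ∇×F = (5*x*cos(x*z) - 2*z*sin(y*z) + 5*exp(y + z), 4*x*exp(x*z) - 8*y**2*z - 16*z**3 + 4*exp(y + z), 8*y*z**2 - 5*z*cos(x*z) + 5*exp(x + y) - 4*exp(y + z)) ≠ 0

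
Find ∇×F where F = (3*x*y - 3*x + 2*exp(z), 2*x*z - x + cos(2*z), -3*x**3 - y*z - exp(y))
(-2*x - z - exp(y) + 2*sin(2*z), 9*x**2 + 2*exp(z), -3*x + 2*z - 1)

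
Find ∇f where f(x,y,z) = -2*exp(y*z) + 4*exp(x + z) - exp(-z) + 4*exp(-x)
((4*exp(2*x + z) - 4)*exp(-x), -2*z*exp(y*z), -2*y*exp(y*z) + 4*exp(x + z) + exp(-z))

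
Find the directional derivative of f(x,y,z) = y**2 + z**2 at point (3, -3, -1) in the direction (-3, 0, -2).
4*sqrt(13)/13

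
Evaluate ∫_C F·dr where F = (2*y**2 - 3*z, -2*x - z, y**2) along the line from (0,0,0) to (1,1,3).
-16/3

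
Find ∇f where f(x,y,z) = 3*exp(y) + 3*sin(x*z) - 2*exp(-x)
(3*z*cos(x*z) + 2*exp(-x), 3*exp(y), 3*x*cos(x*z))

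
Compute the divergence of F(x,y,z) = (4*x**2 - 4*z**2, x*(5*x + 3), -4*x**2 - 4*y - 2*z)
8*x - 2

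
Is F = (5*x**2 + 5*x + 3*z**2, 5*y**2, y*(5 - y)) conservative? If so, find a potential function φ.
No, ∇×F = (5 - 2*y, 6*z, 0) ≠ 0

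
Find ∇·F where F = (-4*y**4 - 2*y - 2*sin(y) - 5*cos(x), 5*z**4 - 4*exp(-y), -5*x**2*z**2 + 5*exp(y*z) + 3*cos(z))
-10*x**2*z + 5*y*exp(y*z) + 5*sin(x) - 3*sin(z) + 4*exp(-y)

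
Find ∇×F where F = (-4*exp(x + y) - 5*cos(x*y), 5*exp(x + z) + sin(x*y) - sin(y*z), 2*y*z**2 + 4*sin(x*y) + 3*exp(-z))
(4*x*cos(x*y) + y*cos(y*z) + 2*z**2 - 5*exp(x + z), -4*y*cos(x*y), -5*x*sin(x*y) + y*cos(x*y) + 4*exp(x + y) + 5*exp(x + z))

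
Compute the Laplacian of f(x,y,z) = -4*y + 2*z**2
4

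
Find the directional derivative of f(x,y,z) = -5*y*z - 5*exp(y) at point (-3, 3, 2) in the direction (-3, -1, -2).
5*sqrt(14)*(8 + exp(3))/14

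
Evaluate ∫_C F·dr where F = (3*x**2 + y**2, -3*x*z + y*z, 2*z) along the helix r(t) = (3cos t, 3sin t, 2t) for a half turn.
-19*pi**2/2 - 90 - 9*pi/2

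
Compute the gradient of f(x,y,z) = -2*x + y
(-2, 1, 0)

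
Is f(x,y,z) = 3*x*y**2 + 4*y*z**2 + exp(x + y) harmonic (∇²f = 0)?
No, ∇²f = 6*x + 8*y + 2*exp(x + y)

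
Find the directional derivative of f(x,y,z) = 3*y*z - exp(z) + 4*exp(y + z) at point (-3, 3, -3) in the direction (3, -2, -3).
sqrt(22)*(3 - 29*exp(3))*exp(-3)/22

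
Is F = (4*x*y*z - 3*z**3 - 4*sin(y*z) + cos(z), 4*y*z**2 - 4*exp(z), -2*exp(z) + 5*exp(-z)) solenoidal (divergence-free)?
No, ∇·F = 4*y*z + 4*z**2 - 2*exp(z) - 5*exp(-z)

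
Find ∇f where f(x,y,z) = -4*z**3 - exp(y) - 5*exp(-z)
(0, -exp(y), -12*z**2 + 5*exp(-z))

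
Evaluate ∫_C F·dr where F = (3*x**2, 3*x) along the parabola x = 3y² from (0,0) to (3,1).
30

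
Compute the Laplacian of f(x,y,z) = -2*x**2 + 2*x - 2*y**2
-8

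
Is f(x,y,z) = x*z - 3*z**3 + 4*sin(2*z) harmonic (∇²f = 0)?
No, ∇²f = -18*z - 16*sin(2*z)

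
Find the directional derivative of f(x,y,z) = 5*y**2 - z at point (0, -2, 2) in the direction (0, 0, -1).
1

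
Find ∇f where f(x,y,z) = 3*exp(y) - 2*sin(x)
(-2*cos(x), 3*exp(y), 0)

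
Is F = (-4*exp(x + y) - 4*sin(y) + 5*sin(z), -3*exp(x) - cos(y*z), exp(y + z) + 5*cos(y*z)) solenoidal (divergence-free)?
No, ∇·F = -5*y*sin(y*z) + z*sin(y*z) - 4*exp(x + y) + exp(y + z)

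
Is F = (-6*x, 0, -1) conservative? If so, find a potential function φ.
Yes, F is conservative. φ = -3*x**2 - z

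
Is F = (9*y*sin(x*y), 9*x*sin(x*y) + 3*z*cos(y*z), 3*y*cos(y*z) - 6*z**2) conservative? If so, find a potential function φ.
Yes, F is conservative. φ = -2*z**3 + 3*sin(y*z) - 9*cos(x*y)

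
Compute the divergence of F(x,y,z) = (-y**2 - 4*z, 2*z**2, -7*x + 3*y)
0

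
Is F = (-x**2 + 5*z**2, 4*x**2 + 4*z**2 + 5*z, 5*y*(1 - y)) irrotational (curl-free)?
No, ∇×F = (-10*y - 8*z, 10*z, 8*x)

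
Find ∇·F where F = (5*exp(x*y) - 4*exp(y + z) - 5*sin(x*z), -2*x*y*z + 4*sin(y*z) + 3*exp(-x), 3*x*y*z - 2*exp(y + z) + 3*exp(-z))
3*x*y - 2*x*z + 5*y*exp(x*y) - 5*z*cos(x*z) + 4*z*cos(y*z) - 2*exp(y + z) - 3*exp(-z)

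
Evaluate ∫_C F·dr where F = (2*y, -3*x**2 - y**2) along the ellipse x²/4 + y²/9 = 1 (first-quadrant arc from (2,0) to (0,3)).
-33 - 3*pi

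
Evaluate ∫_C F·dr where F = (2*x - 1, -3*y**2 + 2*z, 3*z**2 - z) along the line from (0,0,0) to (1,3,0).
-27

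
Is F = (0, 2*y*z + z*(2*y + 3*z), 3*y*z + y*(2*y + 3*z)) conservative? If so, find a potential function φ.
Yes, F is conservative. φ = y*z*(2*y + 3*z)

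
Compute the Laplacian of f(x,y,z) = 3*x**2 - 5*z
6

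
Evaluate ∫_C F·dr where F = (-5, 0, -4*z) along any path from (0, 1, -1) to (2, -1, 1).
-10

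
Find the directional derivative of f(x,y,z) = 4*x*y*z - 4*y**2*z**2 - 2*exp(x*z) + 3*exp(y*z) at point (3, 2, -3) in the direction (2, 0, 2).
sqrt(2)*(3 + 48*exp(6))*exp(-6)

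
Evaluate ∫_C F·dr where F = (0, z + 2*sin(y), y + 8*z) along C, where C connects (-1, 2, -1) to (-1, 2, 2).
18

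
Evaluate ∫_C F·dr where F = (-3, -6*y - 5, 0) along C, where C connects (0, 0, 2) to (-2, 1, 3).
-2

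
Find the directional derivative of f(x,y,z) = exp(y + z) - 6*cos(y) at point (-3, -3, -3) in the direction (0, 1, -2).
-sqrt(5)*(1 + 6*exp(6)*sin(3))*exp(-6)/5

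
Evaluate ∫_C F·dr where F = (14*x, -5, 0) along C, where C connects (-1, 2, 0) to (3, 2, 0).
56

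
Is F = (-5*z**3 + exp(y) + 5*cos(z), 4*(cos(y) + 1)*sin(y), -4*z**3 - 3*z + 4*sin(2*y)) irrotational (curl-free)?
No, ∇×F = (8*cos(2*y), -15*z**2 - 5*sin(z), -exp(y))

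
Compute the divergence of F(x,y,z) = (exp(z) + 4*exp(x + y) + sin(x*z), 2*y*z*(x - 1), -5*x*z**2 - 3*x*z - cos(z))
-8*x*z - 3*x + z*cos(x*z) - 2*z + 4*exp(x + y) + sin(z)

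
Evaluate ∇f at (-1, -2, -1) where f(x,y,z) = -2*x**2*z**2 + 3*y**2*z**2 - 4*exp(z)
(4, -12, -20 - 4*exp(-1))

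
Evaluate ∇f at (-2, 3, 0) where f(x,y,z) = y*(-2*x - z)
(-6, 4, -3)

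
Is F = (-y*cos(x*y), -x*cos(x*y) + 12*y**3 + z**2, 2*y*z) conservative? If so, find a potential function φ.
Yes, F is conservative. φ = 3*y**4 + y*z**2 - sin(x*y)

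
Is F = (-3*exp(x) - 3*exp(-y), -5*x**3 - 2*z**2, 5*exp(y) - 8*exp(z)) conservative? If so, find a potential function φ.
No, ∇×F = (4*z + 5*exp(y), 0, -15*x**2 - 3*exp(-y)) ≠ 0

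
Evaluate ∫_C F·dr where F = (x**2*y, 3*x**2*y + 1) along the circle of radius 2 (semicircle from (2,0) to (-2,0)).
-2*pi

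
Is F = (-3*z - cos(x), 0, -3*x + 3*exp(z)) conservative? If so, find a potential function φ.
Yes, F is conservative. φ = -3*x*z + 3*exp(z) - sin(x)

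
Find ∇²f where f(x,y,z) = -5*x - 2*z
0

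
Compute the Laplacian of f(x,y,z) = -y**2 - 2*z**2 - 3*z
-6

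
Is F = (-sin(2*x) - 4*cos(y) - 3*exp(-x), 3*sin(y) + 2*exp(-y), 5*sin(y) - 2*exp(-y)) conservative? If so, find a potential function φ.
No, ∇×F = (5*cos(y) + 2*exp(-y), 0, -4*sin(y)) ≠ 0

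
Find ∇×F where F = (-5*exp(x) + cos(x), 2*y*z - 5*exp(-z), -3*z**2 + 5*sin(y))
(-2*y + 5*cos(y) - 5*exp(-z), 0, 0)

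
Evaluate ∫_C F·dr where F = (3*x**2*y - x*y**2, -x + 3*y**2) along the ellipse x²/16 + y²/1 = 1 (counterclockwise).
-52*pi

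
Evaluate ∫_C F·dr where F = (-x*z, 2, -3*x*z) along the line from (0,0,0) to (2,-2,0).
-4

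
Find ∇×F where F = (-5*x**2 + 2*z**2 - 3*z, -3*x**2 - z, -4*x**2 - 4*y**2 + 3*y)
(4 - 8*y, 8*x + 4*z - 3, -6*x)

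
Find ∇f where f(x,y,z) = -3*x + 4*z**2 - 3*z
(-3, 0, 8*z - 3)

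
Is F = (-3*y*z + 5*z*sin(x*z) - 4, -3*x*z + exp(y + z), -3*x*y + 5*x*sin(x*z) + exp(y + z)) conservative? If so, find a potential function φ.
Yes, F is conservative. φ = -3*x*y*z - 4*x + exp(y + z) - 5*cos(x*z)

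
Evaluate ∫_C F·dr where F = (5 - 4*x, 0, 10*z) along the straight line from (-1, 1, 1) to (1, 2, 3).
50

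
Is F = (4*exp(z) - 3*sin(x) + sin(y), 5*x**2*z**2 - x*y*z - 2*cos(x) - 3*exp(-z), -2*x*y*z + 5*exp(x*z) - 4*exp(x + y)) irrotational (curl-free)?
No, ∇×F = (-10*x**2*z + x*y - 2*x*z - 4*exp(x + y) - 3*exp(-z), 2*y*z - 5*z*exp(x*z) + 4*exp(z) + 4*exp(x + y), 10*x*z**2 - y*z + 2*sin(x) - cos(y))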